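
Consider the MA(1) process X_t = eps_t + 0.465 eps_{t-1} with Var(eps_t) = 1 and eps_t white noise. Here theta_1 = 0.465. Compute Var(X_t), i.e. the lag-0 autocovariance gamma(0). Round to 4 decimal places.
\gamma(0) = 1.2162

For an MA(q) process X_t = eps_t + sum_i theta_i eps_{t-i} with
Var(eps_t) = sigma^2, the variance is
  gamma(0) = sigma^2 * (1 + sum_i theta_i^2).
  sum_i theta_i^2 = (0.465)^2 = 0.216225.
  gamma(0) = 1 * (1 + 0.216225) = 1 * 1.216225 = 1.216225, which rounds to 1.2162.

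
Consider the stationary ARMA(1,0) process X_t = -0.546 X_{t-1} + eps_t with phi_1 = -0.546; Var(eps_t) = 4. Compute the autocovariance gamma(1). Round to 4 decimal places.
\gamma(1) = -3.1116

Multiply the model equation by X_{t-k} and take expectations. With theta_0 = psi_0 = 1 and psi_j the MA(infinity) weights, this gives
  gamma(k) - sum_i phi_i gamma(k-i) = c_k,
  c_k = sigma^2 * sum_{j=k..q} theta_j psi_{j-k}   (c_k = 0 for k > q),
using gamma(-m) = gamma(m).
Pure AR (q = 0): c_0 = sigma^2 = 4, c_k = 0 for k >= 1.
Equations for k = 0 and k = 1 (AR order 1):
  gamma(0) = phi_1 gamma(1) + c_0
  gamma(1) = phi_1 gamma(0) + c_1
Substituting the second into the first: gamma(0) (1 - phi_1^2) = c_0 + phi_1 c_1, so
  gamma(0) = c_0 / (1 - phi_1^2) = 4 / (1 - (-0.546)^2) = 4 / 0.701884 = 5.698947.
  gamma(1) = phi_1 gamma(0) = (-0.546)(5.698947) = -3.111625.
Therefore gamma(1) = -3.1116 (to 4 decimal places).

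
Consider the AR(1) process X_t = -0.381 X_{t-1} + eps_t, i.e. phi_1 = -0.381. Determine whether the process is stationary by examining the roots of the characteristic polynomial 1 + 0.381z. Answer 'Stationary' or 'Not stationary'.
\text{Stationary}

The AR(p) characteristic polynomial is P(z) = 1 + 0.381z.
Stationarity requires all roots to lie outside the unit circle, i.e. |z| > 1 for every root.
This is linear in z: 1 + (0.381) z = 0  =>  z = -1/(0.381) = -2.624672,  |z| = 2.624672.
Moduli of all roots: 2.6247.
All moduli strictly greater than 1? Yes.
Verdict: Stationary.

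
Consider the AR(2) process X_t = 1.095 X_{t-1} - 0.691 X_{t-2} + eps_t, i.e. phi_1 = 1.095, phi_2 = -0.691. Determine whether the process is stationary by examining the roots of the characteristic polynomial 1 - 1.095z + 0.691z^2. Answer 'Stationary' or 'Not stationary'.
\text{Stationary}

The AR(p) characteristic polynomial is P(z) = 1 - 1.095z + 0.691z^2.
Stationarity requires all roots to lie outside the unit circle, i.e. |z| > 1 for every root.
Set 1 + (-1.095) z + (0.691) z^2 = 0, i.e. a z^2 + b z + c = 0 with a = 0.691, b = -1.095, c = 1.
Discriminant D = b^2 - 4ac = (-1.095)^2 - 4*(0.691)*1 = 1.199025 - (2.764) = -1.564975.
D < 0, so the roots are the complex-conjugate pair z = (-b +/- i sqrt(-D)) / (2a) = 0.7923 +/- 0.9052i.
For a conjugate pair |z|^2 = z * conj(z) = (product of roots) = c/a = 1/(0.691) = 1.447178, so |z| = sqrt(1.447178) = 1.203 for both roots.
Moduli of all roots: 1.2030, 1.2030.
All moduli strictly greater than 1? Yes.
Verdict: Stationary.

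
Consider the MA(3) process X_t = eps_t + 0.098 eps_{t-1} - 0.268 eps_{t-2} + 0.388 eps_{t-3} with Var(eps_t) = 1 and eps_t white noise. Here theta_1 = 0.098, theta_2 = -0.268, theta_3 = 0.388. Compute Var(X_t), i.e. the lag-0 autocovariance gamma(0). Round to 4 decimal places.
\gamma(0) = 1.2320

For an MA(q) process X_t = eps_t + sum_i theta_i eps_{t-i} with
Var(eps_t) = sigma^2, the variance is
  gamma(0) = sigma^2 * (1 + sum_i theta_i^2).
  sum_i theta_i^2 = (0.098)^2 + (-0.268)^2 + (0.388)^2 = 0.009604 + 0.071824 + 0.150544 = 0.231972.
  gamma(0) = 1 * (1 + 0.231972) = 1 * 1.231972 = 1.231972, which rounds to 1.2320.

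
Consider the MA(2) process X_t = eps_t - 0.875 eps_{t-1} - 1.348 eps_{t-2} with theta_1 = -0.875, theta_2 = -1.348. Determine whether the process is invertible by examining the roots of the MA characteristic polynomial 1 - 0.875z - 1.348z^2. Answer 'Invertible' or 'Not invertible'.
\text{Not invertible}

The MA(q) characteristic polynomial is P(z) = 1 - 0.875z - 1.348z^2.
Invertibility requires all roots to lie outside the unit circle, i.e. |z| > 1 for every root.
Set 1 + (-0.875) z + (-1.348) z^2 = 0, i.e. a z^2 + b z + c = 0 with a = -1.348, b = -0.875, c = 1.
Discriminant D = b^2 - 4ac = (-0.875)^2 - 4*(-1.348)*1 = 0.765625 - (-5.392) = 6.157625.
D >= 0, so the roots are real: z = (-b +/- sqrt(D)) / (2a) = (0.875 +/- 2.481456) / (-2.696).
  z_1 = (0.875 + 2.481456) / (-2.696) = -1.245,   |z_1| = 1.245.
  z_2 = (0.875 - 2.481456) / (-2.696) = 0.5959,   |z_2| = 0.5959.
Moduli of all roots: 1.2450, 0.5959.
All moduli strictly greater than 1? No.
Verdict: Not invertible.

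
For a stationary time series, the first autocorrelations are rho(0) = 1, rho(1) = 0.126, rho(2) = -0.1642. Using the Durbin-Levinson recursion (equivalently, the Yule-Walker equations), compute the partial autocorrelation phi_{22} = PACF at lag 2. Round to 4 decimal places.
\phi_{22} = -0.1830

The PACF at lag k is phi_{kk}, the last component of the solution
to the Yule-Walker system G_k phi = r_k where
  (G_k)_{ij} = rho(|i - j|), (r_k)_i = rho(i), i,j = 1..k.
Equivalently, Durbin-Levinson gives phi_{kk} iteratively:
  phi_{11} = rho(1)
  phi_{kk} = [rho(k) - sum_{j=1..k-1} phi_{k-1,j} rho(k-j)]
            / [1 - sum_{j=1..k-1} phi_{k-1,j} rho(j)],
  phi_{k,j} = phi_{k-1,j} - phi_{kk} phi_{k-1,k-j},  j = 1..k-1.
Step k = 1:
  phi_11 = rho(1) = 0.126.
Step k = 2:
  phi_22 = [rho(2) - phi_11 rho(1)] / [1 - phi_11 rho(1)] = [-0.1642 - (0.126)(0.126)] / [1 - (0.126)(0.126)]
         = -0.180076 / 0.984124 = -0.183.
Therefore phi_{22} = -0.1830.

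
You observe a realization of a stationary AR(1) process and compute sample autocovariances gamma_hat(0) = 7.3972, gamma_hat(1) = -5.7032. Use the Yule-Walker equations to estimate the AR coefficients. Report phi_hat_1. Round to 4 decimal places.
\hat\phi_{1} = -0.7710

The Yule-Walker equations for an AR(p) process read, in matrix form,
  Gamma_p phi = r_p,   with   (Gamma_p)_{ij} = gamma(|i - j|),
                       (r_p)_i = gamma(i),   i,j = 1..p.
Substitute the sample gammas (Toeplitz matrix and right-hand side of size 1):
  Gamma_p = [[7.3972]]
  r_p     = [-5.7032]
With p = 1 this is the single equation gamma(0) phi_1 = gamma(1):
  phi_hat_1 = gamma(1) / gamma(0) = -5.7032 / 7.3972 = -0.7710.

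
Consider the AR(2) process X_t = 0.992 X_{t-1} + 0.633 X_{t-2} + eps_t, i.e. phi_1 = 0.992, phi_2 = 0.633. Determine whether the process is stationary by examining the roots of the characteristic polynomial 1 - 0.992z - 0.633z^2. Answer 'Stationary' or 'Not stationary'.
\text{Not stationary}

The AR(p) characteristic polynomial is P(z) = 1 - 0.992z - 0.633z^2.
Stationarity requires all roots to lie outside the unit circle, i.e. |z| > 1 for every root.
Set 1 + (-0.992) z + (-0.633) z^2 = 0, i.e. a z^2 + b z + c = 0 with a = -0.633, b = -0.992, c = 1.
Discriminant D = b^2 - 4ac = (-0.992)^2 - 4*(-0.633)*1 = 0.984064 - (-2.532) = 3.516064.
D >= 0, so the roots are real: z = (-b +/- sqrt(D)) / (2a) = (0.992 +/- 1.875117) / (-1.266).
  z_1 = (0.992 + 1.875117) / (-1.266) = -2.2647,   |z_1| = 2.2647.
  z_2 = (0.992 - 1.875117) / (-1.266) = 0.6976,   |z_2| = 0.6976.
Moduli of all roots: 2.2647, 0.6976.
All moduli strictly greater than 1? No.
Verdict: Not stationary.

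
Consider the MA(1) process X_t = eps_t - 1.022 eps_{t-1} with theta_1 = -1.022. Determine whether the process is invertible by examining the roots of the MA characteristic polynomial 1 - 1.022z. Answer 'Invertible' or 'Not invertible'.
\text{Not invertible}

The MA(q) characteristic polynomial is P(z) = 1 - 1.022z.
Invertibility requires all roots to lie outside the unit circle, i.e. |z| > 1 for every root.
This is linear in z: 1 + (-1.022) z = 0  =>  z = -1/(-1.022) = 0.978474,  |z| = 0.978474.
Moduli of all roots: 0.9785.
All moduli strictly greater than 1? No.
Verdict: Not invertible.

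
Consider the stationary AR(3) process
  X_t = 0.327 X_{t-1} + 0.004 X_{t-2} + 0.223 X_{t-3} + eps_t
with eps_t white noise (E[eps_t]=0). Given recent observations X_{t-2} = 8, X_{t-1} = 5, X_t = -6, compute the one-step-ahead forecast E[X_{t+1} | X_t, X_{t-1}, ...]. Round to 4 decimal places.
E[X_{t+1} \mid \mathcal F_t] = -0.1580

For an AR(p) model X_t = c + sum_i phi_i X_{t-i} + eps_t, the
one-step-ahead conditional mean is
  E[X_{t+1} | X_t, ...] = c + sum_i phi_i X_{t+1-i}.
Substitute known values:
  E[X_{t+1} | ...] = (0.327) * (-6) + (0.004) * (5) + (0.223) * (8)
                   = -0.1580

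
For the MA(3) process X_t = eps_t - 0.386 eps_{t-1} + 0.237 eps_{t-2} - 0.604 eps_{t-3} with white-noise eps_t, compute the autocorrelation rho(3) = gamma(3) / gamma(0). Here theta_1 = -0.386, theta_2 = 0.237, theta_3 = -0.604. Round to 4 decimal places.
\rho(3) = -0.3847

For an MA(q) process with theta_0 = 1, the autocovariance is
  gamma(k) = sigma^2 * sum_{i=0..q-k} theta_i * theta_{i+k},
and rho(k) = gamma(k) / gamma(0). Sigma^2 cancels.
  numerator   = (1)*(-0.604) = -0.604.
  denominator = (1)^2 + (-0.386)^2 + (0.237)^2 + (-0.604)^2 = 1.569981.
  rho(3) = -0.604 / 1.569981 = -0.3847.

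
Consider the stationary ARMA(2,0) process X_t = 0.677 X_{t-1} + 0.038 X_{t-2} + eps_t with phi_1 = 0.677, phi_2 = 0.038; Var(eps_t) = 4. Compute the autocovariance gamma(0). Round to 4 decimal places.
\gamma(0) = 7.9362

Multiply the model equation by X_{t-k} and take expectations. With theta_0 = psi_0 = 1 and psi_j the MA(infinity) weights, this gives
  gamma(k) - sum_i phi_i gamma(k-i) = c_k,
  c_k = sigma^2 * sum_{j=k..q} theta_j psi_{j-k}   (c_k = 0 for k > q),
using gamma(-m) = gamma(m).
Pure AR (q = 0): c_0 = sigma^2 = 4, c_k = 0 for k >= 1.
Equations for k = 0, 1, 2 (AR order 2, c_2 = 0):
  (E0) gamma(0) = phi_1 gamma(1) + phi_2 gamma(2) + c_0
  (E1) gamma(1) = phi_1 gamma(0) + phi_2 gamma(1) + c_1
  (E2) gamma(2) = phi_1 gamma(1) + phi_2 gamma(0)
From (E1): gamma(1) = A gamma(0) + B with
  A = phi_1 / (1 - phi_2) = 0.677 / 0.962 = 0.703742,   B = c_1 / (1 - phi_2) = 0 / 0.962 = 0.
Insert (E2) into (E0): gamma(0) (1 - phi_2^2) = phi_1 (1 + phi_2) gamma(1) + c_0.
  phi_1 (1 + phi_2) = (0.677)(1.038) = 0.702726,   1 - phi_2^2 = 0.998556.
Replace gamma(1) by A gamma(0) + B and collect gamma(0):
  gamma(0) [0.998556 - (0.702726)(0.703742)] = c_0 = 4
  gamma(0) * 0.504018 = 4
  gamma(0) = 4 / 0.504018 = 7.936224.
Therefore gamma(0) = 7.9362 (to 4 decimal places).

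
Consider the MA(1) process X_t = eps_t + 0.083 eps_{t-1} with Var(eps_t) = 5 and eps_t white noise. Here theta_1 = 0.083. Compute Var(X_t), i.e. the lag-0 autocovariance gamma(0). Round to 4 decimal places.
\gamma(0) = 5.0344

For an MA(q) process X_t = eps_t + sum_i theta_i eps_{t-i} with
Var(eps_t) = sigma^2, the variance is
  gamma(0) = sigma^2 * (1 + sum_i theta_i^2).
  sum_i theta_i^2 = (0.083)^2 = 0.006889.
  gamma(0) = 5 * (1 + 0.006889) = 5 * 1.006889 = 5.034445, which rounds to 5.0344.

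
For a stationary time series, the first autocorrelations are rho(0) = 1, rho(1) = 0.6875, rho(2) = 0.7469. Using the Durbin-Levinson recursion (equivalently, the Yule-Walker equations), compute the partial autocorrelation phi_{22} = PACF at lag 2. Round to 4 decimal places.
\phi_{22} = 0.5200

The PACF at lag k is phi_{kk}, the last component of the solution
to the Yule-Walker system G_k phi = r_k where
  (G_k)_{ij} = rho(|i - j|), (r_k)_i = rho(i), i,j = 1..k.
Equivalently, Durbin-Levinson gives phi_{kk} iteratively:
  phi_{11} = rho(1)
  phi_{kk} = [rho(k) - sum_{j=1..k-1} phi_{k-1,j} rho(k-j)]
            / [1 - sum_{j=1..k-1} phi_{k-1,j} rho(j)],
  phi_{k,j} = phi_{k-1,j} - phi_{kk} phi_{k-1,k-j},  j = 1..k-1.
Step k = 1:
  phi_11 = rho(1) = 0.6875.
Step k = 2:
  phi_22 = [rho(2) - phi_11 rho(1)] / [1 - phi_11 rho(1)] = [0.7469 - (0.6875)(0.6875)] / [1 - (0.6875)(0.6875)]
         = 0.27424375 / 0.52734375 = 0.52.
Therefore phi_{22} = 0.5200.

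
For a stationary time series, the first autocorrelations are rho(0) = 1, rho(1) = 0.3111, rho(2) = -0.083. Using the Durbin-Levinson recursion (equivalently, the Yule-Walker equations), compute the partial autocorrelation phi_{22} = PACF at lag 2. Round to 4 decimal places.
\phi_{22} = -0.1990

The PACF at lag k is phi_{kk}, the last component of the solution
to the Yule-Walker system G_k phi = r_k where
  (G_k)_{ij} = rho(|i - j|), (r_k)_i = rho(i), i,j = 1..k.
Equivalently, Durbin-Levinson gives phi_{kk} iteratively:
  phi_{11} = rho(1)
  phi_{kk} = [rho(k) - sum_{j=1..k-1} phi_{k-1,j} rho(k-j)]
            / [1 - sum_{j=1..k-1} phi_{k-1,j} rho(j)],
  phi_{k,j} = phi_{k-1,j} - phi_{kk} phi_{k-1,k-j},  j = 1..k-1.
Step k = 1:
  phi_11 = rho(1) = 0.3111.
Step k = 2:
  phi_22 = [rho(2) - phi_11 rho(1)] / [1 - phi_11 rho(1)] = [-0.083 - (0.3111)(0.3111)] / [1 - (0.3111)(0.3111)]
         = -0.17978321 / 0.90321679 = -0.199.
Therefore phi_{22} = -0.1990.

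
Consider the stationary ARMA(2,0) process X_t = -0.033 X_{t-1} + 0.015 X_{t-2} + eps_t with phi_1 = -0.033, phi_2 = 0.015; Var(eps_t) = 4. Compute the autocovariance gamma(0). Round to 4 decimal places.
\gamma(0) = 4.0054

Multiply the model equation by X_{t-k} and take expectations. With theta_0 = psi_0 = 1 and psi_j the MA(infinity) weights, this gives
  gamma(k) - sum_i phi_i gamma(k-i) = c_k,
  c_k = sigma^2 * sum_{j=k..q} theta_j psi_{j-k}   (c_k = 0 for k > q),
using gamma(-m) = gamma(m).
Pure AR (q = 0): c_0 = sigma^2 = 4, c_k = 0 for k >= 1.
Equations for k = 0, 1, 2 (AR order 2, c_2 = 0):
  (E0) gamma(0) = phi_1 gamma(1) + phi_2 gamma(2) + c_0
  (E1) gamma(1) = phi_1 gamma(0) + phi_2 gamma(1) + c_1
  (E2) gamma(2) = phi_1 gamma(1) + phi_2 gamma(0)
From (E1): gamma(1) = A gamma(0) + B with
  A = phi_1 / (1 - phi_2) = -0.033 / 0.985 = -0.033503,   B = c_1 / (1 - phi_2) = 0 / 0.985 = 0.
Insert (E2) into (E0): gamma(0) (1 - phi_2^2) = phi_1 (1 + phi_2) gamma(1) + c_0.
  phi_1 (1 + phi_2) = (-0.033)(1.015) = -0.033495,   1 - phi_2^2 = 0.999775.
Replace gamma(1) by A gamma(0) + B and collect gamma(0):
  gamma(0) [0.999775 - (-0.033495)(-0.033503)] = c_0 = 4
  gamma(0) * 0.998653 = 4
  gamma(0) = 4 / 0.998653 = 4.005396.
Therefore gamma(0) = 4.0054 (to 4 decimal places).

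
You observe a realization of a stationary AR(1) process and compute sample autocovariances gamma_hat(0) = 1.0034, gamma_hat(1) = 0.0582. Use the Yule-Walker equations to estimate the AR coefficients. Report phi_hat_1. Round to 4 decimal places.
\hat\phi_{1} = 0.0580

The Yule-Walker equations for an AR(p) process read, in matrix form,
  Gamma_p phi = r_p,   with   (Gamma_p)_{ij} = gamma(|i - j|),
                       (r_p)_i = gamma(i),   i,j = 1..p.
Substitute the sample gammas (Toeplitz matrix and right-hand side of size 1):
  Gamma_p = [[1.0034]]
  r_p     = [0.0582]
With p = 1 this is the single equation gamma(0) phi_1 = gamma(1):
  phi_hat_1 = gamma(1) / gamma(0) = 0.0582 / 1.0034 = 0.0580.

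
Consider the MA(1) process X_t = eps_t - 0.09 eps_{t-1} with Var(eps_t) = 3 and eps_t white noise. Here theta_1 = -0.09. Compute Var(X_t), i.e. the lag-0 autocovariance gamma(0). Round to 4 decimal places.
\gamma(0) = 3.0243

For an MA(q) process X_t = eps_t + sum_i theta_i eps_{t-i} with
Var(eps_t) = sigma^2, the variance is
  gamma(0) = sigma^2 * (1 + sum_i theta_i^2).
  sum_i theta_i^2 = (-0.09)^2 = 0.0081.
  gamma(0) = 3 * (1 + 0.0081) = 3 * 1.0081 = 3.0243.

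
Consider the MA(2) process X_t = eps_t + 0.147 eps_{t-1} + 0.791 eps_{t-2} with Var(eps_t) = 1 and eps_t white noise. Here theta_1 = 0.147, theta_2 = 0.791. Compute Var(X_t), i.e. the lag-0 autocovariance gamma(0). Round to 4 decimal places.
\gamma(0) = 1.6473

For an MA(q) process X_t = eps_t + sum_i theta_i eps_{t-i} with
Var(eps_t) = sigma^2, the variance is
  gamma(0) = sigma^2 * (1 + sum_i theta_i^2).
  sum_i theta_i^2 = (0.147)^2 + (0.791)^2 = 0.021609 + 0.625681 = 0.64729.
  gamma(0) = 1 * (1 + 0.64729) = 1 * 1.64729 = 1.64729, which rounds to 1.6473.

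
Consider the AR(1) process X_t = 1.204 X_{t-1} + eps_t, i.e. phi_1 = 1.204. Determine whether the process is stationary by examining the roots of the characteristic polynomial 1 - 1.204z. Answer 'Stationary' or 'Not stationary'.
\text{Not stationary}

The AR(p) characteristic polynomial is P(z) = 1 - 1.204z.
Stationarity requires all roots to lie outside the unit circle, i.e. |z| > 1 for every root.
This is linear in z: 1 + (-1.204) z = 0  =>  z = -1/(-1.204) = 0.830565,  |z| = 0.830565.
Moduli of all roots: 0.8306.
All moduli strictly greater than 1? No.
Verdict: Not stationary.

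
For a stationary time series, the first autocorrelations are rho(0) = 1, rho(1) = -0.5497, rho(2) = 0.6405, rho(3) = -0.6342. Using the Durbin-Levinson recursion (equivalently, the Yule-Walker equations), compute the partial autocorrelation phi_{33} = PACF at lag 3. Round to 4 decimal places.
\phi_{33} = -0.3490

The PACF at lag k is phi_{kk}, the last component of the solution
to the Yule-Walker system G_k phi = r_k where
  (G_k)_{ij} = rho(|i - j|), (r_k)_i = rho(i), i,j = 1..k.
Equivalently, Durbin-Levinson gives phi_{kk} iteratively:
  phi_{11} = rho(1)
  phi_{kk} = [rho(k) - sum_{j=1..k-1} phi_{k-1,j} rho(k-j)]
            / [1 - sum_{j=1..k-1} phi_{k-1,j} rho(j)],
  phi_{k,j} = phi_{k-1,j} - phi_{kk} phi_{k-1,k-j},  j = 1..k-1.
Step k = 1:
  phi_11 = rho(1) = -0.5497.
Step k = 2:
  phi_22 = [rho(2) - phi_11 rho(1)] / [1 - phi_11 rho(1)] = [0.6405 - (-0.5497)(-0.5497)] / [1 - (-0.5497)(-0.5497)]
         = 0.33832991 / 0.69782991 = 0.484831.
  Update: phi_21 = phi_11 - phi_22 phi_11 = -0.5497 - (0.484831)(-0.5497) = -0.283188.
Step k = 3:
  phi_33 = [rho(3) - phi_21 rho(2) - phi_22 rho(1)] / [1 - phi_21 rho(1) - phi_22 rho(2)]
    numerator   = -0.6342 - (-0.283188)(0.6405) - (0.484831)(-0.5497) = -0.18630613
    denominator = 1 - (-0.283188)(-0.5497) - (0.484831)(0.6405) = 0.53379692
  phi_33 = -0.18630613 / 0.53379692 = -0.349.
Therefore phi_{33} = -0.3490.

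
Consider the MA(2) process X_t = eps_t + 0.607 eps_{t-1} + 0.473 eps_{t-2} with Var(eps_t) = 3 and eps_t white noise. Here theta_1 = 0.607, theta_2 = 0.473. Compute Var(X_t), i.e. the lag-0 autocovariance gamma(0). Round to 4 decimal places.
\gamma(0) = 4.7765

For an MA(q) process X_t = eps_t + sum_i theta_i eps_{t-i} with
Var(eps_t) = sigma^2, the variance is
  gamma(0) = sigma^2 * (1 + sum_i theta_i^2).
  sum_i theta_i^2 = (0.607)^2 + (0.473)^2 = 0.368449 + 0.223729 = 0.592178.
  gamma(0) = 3 * (1 + 0.592178) = 3 * 1.592178 = 4.776534, which rounds to 4.7765.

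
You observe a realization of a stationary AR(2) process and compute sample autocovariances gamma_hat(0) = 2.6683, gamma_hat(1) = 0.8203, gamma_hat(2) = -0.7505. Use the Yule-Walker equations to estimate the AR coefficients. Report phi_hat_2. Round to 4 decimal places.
\hat\phi_{2} = -0.4150

The Yule-Walker equations for an AR(p) process read, in matrix form,
  Gamma_p phi = r_p,   with   (Gamma_p)_{ij} = gamma(|i - j|),
                       (r_p)_i = gamma(i),   i,j = 1..p.
Substitute the sample gammas (Toeplitz matrix and right-hand side of size 2):
  Gamma_p = [[2.6683, 0.8203], [0.8203, 2.6683]]
  r_p     = [0.8203, -0.7505]
Written out:
  2.6683 phi_1 + 0.8203 phi_2 = 0.8203
  0.8203 phi_1 + 2.6683 phi_2 = -0.7505
Solve by Cramer's rule:
  det = gamma(0)^2 - gamma(1)^2 = (2.6683)^2 - (0.8203)^2 = 7.11982489 - 0.67289209 = 6.4469328
  phi_hat_1 = [gamma(1) gamma(0) - gamma(1) gamma(2)] / det = [(0.8203)(2.6683) - (0.8203)(-0.7505)] / 6.4469328 = 2.80444164 / 6.4469328 = 0.435
  phi_hat_2 = [gamma(0) gamma(2) - gamma(1)^2] / det = [(2.6683)(-0.7505) - (0.8203)^2] / 6.4469328 = -2.67545124 / 6.4469328 = -0.415
So phi_hat = [0.4350, -0.4150].
Therefore phi_hat_2 = -0.4150.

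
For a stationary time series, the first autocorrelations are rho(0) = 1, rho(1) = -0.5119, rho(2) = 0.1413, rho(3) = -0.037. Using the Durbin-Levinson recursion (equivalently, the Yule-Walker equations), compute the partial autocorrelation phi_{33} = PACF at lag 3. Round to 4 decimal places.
\phi_{33} = -0.0509

The PACF at lag k is phi_{kk}, the last component of the solution
to the Yule-Walker system G_k phi = r_k where
  (G_k)_{ij} = rho(|i - j|), (r_k)_i = rho(i), i,j = 1..k.
Equivalently, Durbin-Levinson gives phi_{kk} iteratively:
  phi_{11} = rho(1)
  phi_{kk} = [rho(k) - sum_{j=1..k-1} phi_{k-1,j} rho(k-j)]
            / [1 - sum_{j=1..k-1} phi_{k-1,j} rho(j)],
  phi_{k,j} = phi_{k-1,j} - phi_{kk} phi_{k-1,k-j},  j = 1..k-1.
Step k = 1:
  phi_11 = rho(1) = -0.5119.
Step k = 2:
  phi_22 = [rho(2) - phi_11 rho(1)] / [1 - phi_11 rho(1)] = [0.1413 - (-0.5119)(-0.5119)] / [1 - (-0.5119)(-0.5119)]
         = -0.12074161 / 0.73795839 = -0.163616.
  Update: phi_21 = phi_11 - phi_22 phi_11 = -0.5119 - (-0.163616)(-0.5119) = -0.595655.
Step k = 3:
  phi_33 = [rho(3) - phi_21 rho(2) - phi_22 rho(1)] / [1 - phi_21 rho(1) - phi_22 rho(2)]
    numerator   = -0.037 - (-0.595655)(0.1413) - (-0.163616)(-0.5119) = -0.03658886
    denominator = 1 - (-0.595655)(-0.5119) - (-0.163616)(0.1413) = 0.71820316
  phi_33 = -0.03658886 / 0.71820316 = -0.0509.
Therefore phi_{33} = -0.0509.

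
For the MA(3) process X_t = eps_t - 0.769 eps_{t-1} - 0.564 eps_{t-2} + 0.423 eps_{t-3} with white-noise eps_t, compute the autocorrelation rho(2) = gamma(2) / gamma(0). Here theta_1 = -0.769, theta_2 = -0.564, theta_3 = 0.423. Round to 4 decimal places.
\rho(2) = -0.4258

For an MA(q) process with theta_0 = 1, the autocovariance is
  gamma(k) = sigma^2 * sum_{i=0..q-k} theta_i * theta_{i+k},
and rho(k) = gamma(k) / gamma(0). Sigma^2 cancels.
  numerator   = (1)*(-0.564) + (-0.769)*(0.423) = -0.889287.
  denominator = (1)^2 + (-0.769)^2 + (-0.564)^2 + (0.423)^2 = 2.088386.
  rho(2) = -0.889287 / 2.088386 = -0.4258.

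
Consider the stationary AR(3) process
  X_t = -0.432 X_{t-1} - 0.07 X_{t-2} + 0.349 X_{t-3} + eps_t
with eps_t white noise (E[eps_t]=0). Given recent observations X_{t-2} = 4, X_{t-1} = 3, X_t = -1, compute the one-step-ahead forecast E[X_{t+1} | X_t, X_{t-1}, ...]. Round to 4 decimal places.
E[X_{t+1} \mid \mathcal F_t] = 1.6180

For an AR(p) model X_t = c + sum_i phi_i X_{t-i} + eps_t, the
one-step-ahead conditional mean is
  E[X_{t+1} | X_t, ...] = c + sum_i phi_i X_{t+1-i}.
Substitute known values:
  E[X_{t+1} | ...] = (-0.432) * (-1) + (-0.07) * (3) + (0.349) * (4)
                   = 1.6180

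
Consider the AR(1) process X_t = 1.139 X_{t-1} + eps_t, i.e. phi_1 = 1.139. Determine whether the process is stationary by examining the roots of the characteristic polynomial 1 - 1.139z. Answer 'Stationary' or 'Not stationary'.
\text{Not stationary}

The AR(p) characteristic polynomial is P(z) = 1 - 1.139z.
Stationarity requires all roots to lie outside the unit circle, i.e. |z| > 1 for every root.
This is linear in z: 1 + (-1.139) z = 0  =>  z = -1/(-1.139) = 0.877963,  |z| = 0.877963.
Moduli of all roots: 0.8780.
All moduli strictly greater than 1? No.
Verdict: Not stationary.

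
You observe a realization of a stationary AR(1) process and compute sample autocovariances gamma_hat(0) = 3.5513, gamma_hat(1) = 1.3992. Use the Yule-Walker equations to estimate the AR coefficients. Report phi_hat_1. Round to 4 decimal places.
\hat\phi_{1} = 0.3940

The Yule-Walker equations for an AR(p) process read, in matrix form,
  Gamma_p phi = r_p,   with   (Gamma_p)_{ij} = gamma(|i - j|),
                       (r_p)_i = gamma(i),   i,j = 1..p.
Substitute the sample gammas (Toeplitz matrix and right-hand side of size 1):
  Gamma_p = [[3.5513]]
  r_p     = [1.3992]
With p = 1 this is the single equation gamma(0) phi_1 = gamma(1):
  phi_hat_1 = gamma(1) / gamma(0) = 1.3992 / 3.5513 = 0.3940.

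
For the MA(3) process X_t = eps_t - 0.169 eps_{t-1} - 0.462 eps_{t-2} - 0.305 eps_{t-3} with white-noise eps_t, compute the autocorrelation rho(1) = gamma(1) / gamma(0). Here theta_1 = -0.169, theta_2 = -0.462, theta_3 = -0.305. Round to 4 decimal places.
\rho(1) = 0.0374

For an MA(q) process with theta_0 = 1, the autocovariance is
  gamma(k) = sigma^2 * sum_{i=0..q-k} theta_i * theta_{i+k},
and rho(k) = gamma(k) / gamma(0). Sigma^2 cancels.
  numerator   = (1)*(-0.169) + (-0.169)*(-0.462) + (-0.462)*(-0.305) = 0.049988.
  denominator = (1)^2 + (-0.169)^2 + (-0.462)^2 + (-0.305)^2 = 1.33503.
  rho(1) = 0.049988 / 1.33503 = 0.0374.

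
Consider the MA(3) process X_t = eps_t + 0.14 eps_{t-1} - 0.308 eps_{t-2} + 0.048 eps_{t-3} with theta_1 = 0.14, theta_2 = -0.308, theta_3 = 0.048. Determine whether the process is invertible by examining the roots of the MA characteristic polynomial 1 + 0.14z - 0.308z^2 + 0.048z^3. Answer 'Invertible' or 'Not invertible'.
\text{Invertible}

The MA(q) characteristic polynomial is P(z) = 1 + 0.14z - 0.308z^2 + 0.048z^3.
Invertibility requires all roots to lie outside the unit circle, i.e. |z| > 1 for every root.
Degree 3: look for a simple real root z0 first, then factor out (1 - z/z0) and solve the remaining quadratic.
Testing z0 = 5: P(5) = 1 + (0.14)(5) + (-0.308)(5)^2 + (0.048)(5)^3
  = 1 + (0.7) + (-7.7) + (6) = 0.  So z_0 = 5 is a root, |z_0| = 5.
Divide out the factor (1 - 0.2 z) = (1 - z/z0) (since 1/z0 = 0.2):
  P(z) = (1 - 0.2 z)(1 + (0.34) z + (-0.24) z^2)
  [check: z-coef 0.34 - (0.2) = 0.14; z^2-coef -0.24 - (0.2)(0.34) = -0.308; z^3-coef -(0.2)(-0.24) = 0.048.]
Remaining roots from the quadratic factor 1 + (0.34) z + (-0.24) z^2:
  Set 1 + (0.34) z + (-0.24) z^2 = 0, i.e. a z^2 + b z + c = 0 with a = -0.24, b = 0.34, c = 1.
  Discriminant D = b^2 - 4ac = (0.34)^2 - 4*(-0.24)*1 = 0.1156 - (-0.96) = 1.0756.
  D >= 0, so the roots are real: z = (-b +/- sqrt(D)) / (2a) = (-0.34 +/- 1.037111) / (-0.48).
    z_1 = (-0.34 + 1.037111) / (-0.48) = -1.4523,   |z_1| = 1.4523.
    z_2 = (-0.34 - 1.037111) / (-0.48) = 2.869,   |z_2| = 2.869.
Moduli of all roots: 5.0000, 1.4523, 2.8690.
All moduli strictly greater than 1? Yes.
Verdict: Invertible.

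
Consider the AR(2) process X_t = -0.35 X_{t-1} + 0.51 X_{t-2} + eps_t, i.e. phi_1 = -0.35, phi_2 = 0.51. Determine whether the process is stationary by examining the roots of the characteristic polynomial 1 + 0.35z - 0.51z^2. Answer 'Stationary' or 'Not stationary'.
\text{Stationary}

The AR(p) characteristic polynomial is P(z) = 1 + 0.35z - 0.51z^2.
Stationarity requires all roots to lie outside the unit circle, i.e. |z| > 1 for every root.
Set 1 + (0.35) z + (-0.51) z^2 = 0, i.e. a z^2 + b z + c = 0 with a = -0.51, b = 0.35, c = 1.
Discriminant D = b^2 - 4ac = (0.35)^2 - 4*(-0.51)*1 = 0.1225 - (-2.04) = 2.1625.
D >= 0, so the roots are real: z = (-b +/- sqrt(D)) / (2a) = (-0.35 +/- 1.470544) / (-1.02).
  z_1 = (-0.35 + 1.470544) / (-1.02) = -1.0986,   |z_1| = 1.0986.
  z_2 = (-0.35 - 1.470544) / (-1.02) = 1.7848,   |z_2| = 1.7848.
Moduli of all roots: 1.0986, 1.7848.
All moduli strictly greater than 1? Yes.
Verdict: Stationary.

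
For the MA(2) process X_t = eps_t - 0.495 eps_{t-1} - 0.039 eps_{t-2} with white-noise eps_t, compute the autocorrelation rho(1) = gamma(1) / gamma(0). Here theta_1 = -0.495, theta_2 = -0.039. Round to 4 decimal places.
\rho(1) = -0.3816

For an MA(q) process with theta_0 = 1, the autocovariance is
  gamma(k) = sigma^2 * sum_{i=0..q-k} theta_i * theta_{i+k},
and rho(k) = gamma(k) / gamma(0). Sigma^2 cancels.
  numerator   = (1)*(-0.495) + (-0.495)*(-0.039) = -0.475695.
  denominator = (1)^2 + (-0.495)^2 + (-0.039)^2 = 1.246546.
  rho(1) = -0.475695 / 1.246546 = -0.3816.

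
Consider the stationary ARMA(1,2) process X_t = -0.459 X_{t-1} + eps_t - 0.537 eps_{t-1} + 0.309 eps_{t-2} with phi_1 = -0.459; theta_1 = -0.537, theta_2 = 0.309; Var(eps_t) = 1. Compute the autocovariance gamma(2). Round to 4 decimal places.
\gamma(2) = 1.2731

Multiply the model equation by X_{t-k} and take expectations. With theta_0 = psi_0 = 1 and psi_j the MA(infinity) weights, this gives
  gamma(k) - sum_i phi_i gamma(k-i) = c_k,
  c_k = sigma^2 * sum_{j=k..q} theta_j psi_{j-k}   (c_k = 0 for k > q),
using gamma(-m) = gamma(m).
psi-weights needed (psi_j = theta_j + sum_i phi_i psi_{j-i}):
  psi_1 = theta_1 + phi_1 = -0.537 + (-0.459) = -0.996
  psi_2 = theta_2 + phi_1 psi_1 = 0.309 + (-0.459)(-0.996) = 0.766164
Right-hand sides:
  c_0 = sigma^2 (1 + theta_1 psi_1 + theta_2 psi_2) = 1 * (1 + (-0.537)(-0.996) + (0.309)(0.766164)) = 1 * 1.771597 = 1.771597
  c_1 = sigma^2 (theta_1 + theta_2 psi_1) = 1 * (-0.537 + (0.309)(-0.996)) = -0.844764
  c_2 = sigma^2 theta_2 = 1 * (0.309) = 0.309
Equations for k = 0 and k = 1 (AR order 1):
  gamma(0) = phi_1 gamma(1) + c_0
  gamma(1) = phi_1 gamma(0) + c_1
Substituting the second into the first: gamma(0) (1 - phi_1^2) = c_0 + phi_1 c_1, so
  gamma(0) = (c_0 + phi_1 c_1) / (1 - phi_1^2) = (1.771597 + (-0.459)(-0.844764)) / (1 - (-0.459)^2) = 2.159343 / 0.789319 = 2.735704.
  gamma(1) = phi_1 gamma(0) + c_1 = (-0.459)(2.735704) + (-0.844764) = -2.100452.
For k = 2: gamma(2) = phi_1 gamma(1) + c_2
  = (-0.459)(-2.100452) + (0.309) = 1.273108.
Therefore gamma(2) = 1.2731 (to 4 decimal places).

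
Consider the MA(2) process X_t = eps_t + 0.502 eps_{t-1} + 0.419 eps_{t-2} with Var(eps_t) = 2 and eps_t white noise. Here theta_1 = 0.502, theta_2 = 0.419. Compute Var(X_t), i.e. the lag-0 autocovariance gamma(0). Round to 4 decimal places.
\gamma(0) = 2.8551

For an MA(q) process X_t = eps_t + sum_i theta_i eps_{t-i} with
Var(eps_t) = sigma^2, the variance is
  gamma(0) = sigma^2 * (1 + sum_i theta_i^2).
  sum_i theta_i^2 = (0.502)^2 + (0.419)^2 = 0.252004 + 0.175561 = 0.427565.
  gamma(0) = 2 * (1 + 0.427565) = 2 * 1.427565 = 2.85513, which rounds to 2.8551.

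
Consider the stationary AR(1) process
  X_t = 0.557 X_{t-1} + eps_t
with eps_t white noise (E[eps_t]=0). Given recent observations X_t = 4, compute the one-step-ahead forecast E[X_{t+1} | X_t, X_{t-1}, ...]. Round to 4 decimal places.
E[X_{t+1} \mid \mathcal F_t] = 2.2280

For an AR(p) model X_t = c + sum_i phi_i X_{t-i} + eps_t, the
one-step-ahead conditional mean is
  E[X_{t+1} | X_t, ...] = c + sum_i phi_i X_{t+1-i}.
Substitute known values:
  E[X_{t+1} | ...] = (0.557) * (4)
                   = 2.2280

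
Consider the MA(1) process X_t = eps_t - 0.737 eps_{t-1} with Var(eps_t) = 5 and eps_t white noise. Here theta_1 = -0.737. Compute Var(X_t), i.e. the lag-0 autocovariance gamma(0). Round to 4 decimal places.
\gamma(0) = 7.7158

For an MA(q) process X_t = eps_t + sum_i theta_i eps_{t-i} with
Var(eps_t) = sigma^2, the variance is
  gamma(0) = sigma^2 * (1 + sum_i theta_i^2).
  sum_i theta_i^2 = (-0.737)^2 = 0.543169.
  gamma(0) = 5 * (1 + 0.543169) = 5 * 1.543169 = 7.715845, which rounds to 7.7158.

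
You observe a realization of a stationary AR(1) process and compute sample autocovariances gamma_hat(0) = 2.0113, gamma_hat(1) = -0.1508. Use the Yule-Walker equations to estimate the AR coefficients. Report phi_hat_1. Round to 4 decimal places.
\hat\phi_{1} = -0.0750

The Yule-Walker equations for an AR(p) process read, in matrix form,
  Gamma_p phi = r_p,   with   (Gamma_p)_{ij} = gamma(|i - j|),
                       (r_p)_i = gamma(i),   i,j = 1..p.
Substitute the sample gammas (Toeplitz matrix and right-hand side of size 1):
  Gamma_p = [[2.0113]]
  r_p     = [-0.1508]
With p = 1 this is the single equation gamma(0) phi_1 = gamma(1):
  phi_hat_1 = gamma(1) / gamma(0) = -0.1508 / 2.0113 = -0.0750.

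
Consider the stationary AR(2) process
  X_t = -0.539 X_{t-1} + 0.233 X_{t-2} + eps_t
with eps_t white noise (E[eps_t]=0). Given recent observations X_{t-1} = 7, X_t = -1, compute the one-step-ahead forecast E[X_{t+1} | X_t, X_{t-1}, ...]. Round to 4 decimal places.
E[X_{t+1} \mid \mathcal F_t] = 2.1700

For an AR(p) model X_t = c + sum_i phi_i X_{t-i} + eps_t, the
one-step-ahead conditional mean is
  E[X_{t+1} | X_t, ...] = c + sum_i phi_i X_{t+1-i}.
Substitute known values:
  E[X_{t+1} | ...] = (-0.539) * (-1) + (0.233) * (7)
                   = 2.1700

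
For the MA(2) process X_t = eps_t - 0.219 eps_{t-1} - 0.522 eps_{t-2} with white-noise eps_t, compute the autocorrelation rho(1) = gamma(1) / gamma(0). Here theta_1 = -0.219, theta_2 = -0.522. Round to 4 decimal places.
\rho(1) = -0.0793

For an MA(q) process with theta_0 = 1, the autocovariance is
  gamma(k) = sigma^2 * sum_{i=0..q-k} theta_i * theta_{i+k},
and rho(k) = gamma(k) / gamma(0). Sigma^2 cancels.
  numerator   = (1)*(-0.219) + (-0.219)*(-0.522) = -0.104682.
  denominator = (1)^2 + (-0.219)^2 + (-0.522)^2 = 1.320445.
  rho(1) = -0.104682 / 1.320445 = -0.0793.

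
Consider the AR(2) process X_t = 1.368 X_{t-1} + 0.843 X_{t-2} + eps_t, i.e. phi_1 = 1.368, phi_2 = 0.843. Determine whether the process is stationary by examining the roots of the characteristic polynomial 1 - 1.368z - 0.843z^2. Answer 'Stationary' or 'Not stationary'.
\text{Not stationary}

The AR(p) characteristic polynomial is P(z) = 1 - 1.368z - 0.843z^2.
Stationarity requires all roots to lie outside the unit circle, i.e. |z| > 1 for every root.
Set 1 + (-1.368) z + (-0.843) z^2 = 0, i.e. a z^2 + b z + c = 0 with a = -0.843, b = -1.368, c = 1.
Discriminant D = b^2 - 4ac = (-1.368)^2 - 4*(-0.843)*1 = 1.871424 - (-3.372) = 5.243424.
D >= 0, so the roots are real: z = (-b +/- sqrt(D)) / (2a) = (1.368 +/- 2.289852) / (-1.686).
  z_1 = (1.368 + 2.289852) / (-1.686) = -2.1695,   |z_1| = 2.1695.
  z_2 = (1.368 - 2.289852) / (-1.686) = 0.5468,   |z_2| = 0.5468.
Moduli of all roots: 2.1695, 0.5468.
All moduli strictly greater than 1? No.
Verdict: Not stationary.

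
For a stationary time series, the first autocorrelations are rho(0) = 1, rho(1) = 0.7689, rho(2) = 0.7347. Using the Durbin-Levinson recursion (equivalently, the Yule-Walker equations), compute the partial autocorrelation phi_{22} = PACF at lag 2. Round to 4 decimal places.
\phi_{22} = 0.3510

The PACF at lag k is phi_{kk}, the last component of the solution
to the Yule-Walker system G_k phi = r_k where
  (G_k)_{ij} = rho(|i - j|), (r_k)_i = rho(i), i,j = 1..k.
Equivalently, Durbin-Levinson gives phi_{kk} iteratively:
  phi_{11} = rho(1)
  phi_{kk} = [rho(k) - sum_{j=1..k-1} phi_{k-1,j} rho(k-j)]
            / [1 - sum_{j=1..k-1} phi_{k-1,j} rho(j)],
  phi_{k,j} = phi_{k-1,j} - phi_{kk} phi_{k-1,k-j},  j = 1..k-1.
Step k = 1:
  phi_11 = rho(1) = 0.7689.
Step k = 2:
  phi_22 = [rho(2) - phi_11 rho(1)] / [1 - phi_11 rho(1)] = [0.7347 - (0.7689)(0.7689)] / [1 - (0.7689)(0.7689)]
         = 0.14349279 / 0.40879279 = 0.351.
Therefore phi_{22} = 0.3510.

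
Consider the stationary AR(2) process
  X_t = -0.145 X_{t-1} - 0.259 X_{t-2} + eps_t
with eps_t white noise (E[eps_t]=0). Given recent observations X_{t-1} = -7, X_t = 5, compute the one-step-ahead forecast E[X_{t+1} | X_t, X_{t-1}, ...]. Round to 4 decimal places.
E[X_{t+1} \mid \mathcal F_t] = 1.0880

For an AR(p) model X_t = c + sum_i phi_i X_{t-i} + eps_t, the
one-step-ahead conditional mean is
  E[X_{t+1} | X_t, ...] = c + sum_i phi_i X_{t+1-i}.
Substitute known values:
  E[X_{t+1} | ...] = (-0.145) * (5) + (-0.259) * (-7)
                   = 1.0880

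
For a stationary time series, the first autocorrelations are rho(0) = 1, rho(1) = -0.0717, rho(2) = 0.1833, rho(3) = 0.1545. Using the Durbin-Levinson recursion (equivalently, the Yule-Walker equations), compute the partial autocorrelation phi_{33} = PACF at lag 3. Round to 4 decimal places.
\phi_{33} = 0.1850

The PACF at lag k is phi_{kk}, the last component of the solution
to the Yule-Walker system G_k phi = r_k where
  (G_k)_{ij} = rho(|i - j|), (r_k)_i = rho(i), i,j = 1..k.
Equivalently, Durbin-Levinson gives phi_{kk} iteratively:
  phi_{11} = rho(1)
  phi_{kk} = [rho(k) - sum_{j=1..k-1} phi_{k-1,j} rho(k-j)]
            / [1 - sum_{j=1..k-1} phi_{k-1,j} rho(j)],
  phi_{k,j} = phi_{k-1,j} - phi_{kk} phi_{k-1,k-j},  j = 1..k-1.
Step k = 1:
  phi_11 = rho(1) = -0.0717.
Step k = 2:
  phi_22 = [rho(2) - phi_11 rho(1)] / [1 - phi_11 rho(1)] = [0.1833 - (-0.0717)(-0.0717)] / [1 - (-0.0717)(-0.0717)]
         = 0.17815911 / 0.99485911 = 0.17908.
  Update: phi_21 = phi_11 - phi_22 phi_11 = -0.0717 - (0.17908)(-0.0717) = -0.05886.
Step k = 3:
  phi_33 = [rho(3) - phi_21 rho(2) - phi_22 rho(1)] / [1 - phi_21 rho(1) - phi_22 rho(2)]
    numerator   = 0.1545 - (-0.05886)(0.1833) - (0.17908)(-0.0717) = 0.17812905
    denominator = 1 - (-0.05886)(-0.0717) - (0.17908)(0.1833) = 0.96295442
  phi_33 = 0.17812905 / 0.96295442 = 0.185.
Therefore phi_{33} = 0.1850.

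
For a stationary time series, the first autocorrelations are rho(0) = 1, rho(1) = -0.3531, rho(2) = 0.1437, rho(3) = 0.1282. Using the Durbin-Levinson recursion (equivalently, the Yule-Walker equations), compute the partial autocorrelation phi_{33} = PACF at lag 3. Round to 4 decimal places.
\phi_{33} = 0.2120

The PACF at lag k is phi_{kk}, the last component of the solution
to the Yule-Walker system G_k phi = r_k where
  (G_k)_{ij} = rho(|i - j|), (r_k)_i = rho(i), i,j = 1..k.
Equivalently, Durbin-Levinson gives phi_{kk} iteratively:
  phi_{11} = rho(1)
  phi_{kk} = [rho(k) - sum_{j=1..k-1} phi_{k-1,j} rho(k-j)]
            / [1 - sum_{j=1..k-1} phi_{k-1,j} rho(j)],
  phi_{k,j} = phi_{k-1,j} - phi_{kk} phi_{k-1,k-j},  j = 1..k-1.
Step k = 1:
  phi_11 = rho(1) = -0.3531.
Step k = 2:
  phi_22 = [rho(2) - phi_11 rho(1)] / [1 - phi_11 rho(1)] = [0.1437 - (-0.3531)(-0.3531)] / [1 - (-0.3531)(-0.3531)]
         = 0.01902039 / 0.87532039 = 0.02173.
  Update: phi_21 = phi_11 - phi_22 phi_11 = -0.3531 - (0.02173)(-0.3531) = -0.345427.
Step k = 3:
  phi_33 = [rho(3) - phi_21 rho(2) - phi_22 rho(1)] / [1 - phi_21 rho(1) - phi_22 rho(2)]
    numerator   = 0.1282 - (-0.345427)(0.1437) - (0.02173)(-0.3531) = 0.18551063
    denominator = 1 - (-0.345427)(-0.3531) - (0.02173)(0.1437) = 0.87490708
  phi_33 = 0.18551063 / 0.87490708 = 0.212.
Therefore phi_{33} = 0.2120.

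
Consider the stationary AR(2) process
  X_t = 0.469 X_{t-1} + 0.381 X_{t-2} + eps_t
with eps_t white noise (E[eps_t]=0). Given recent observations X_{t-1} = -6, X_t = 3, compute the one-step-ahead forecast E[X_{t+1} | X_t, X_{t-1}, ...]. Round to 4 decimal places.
E[X_{t+1} \mid \mathcal F_t] = -0.8790

For an AR(p) model X_t = c + sum_i phi_i X_{t-i} + eps_t, the
one-step-ahead conditional mean is
  E[X_{t+1} | X_t, ...] = c + sum_i phi_i X_{t+1-i}.
Substitute known values:
  E[X_{t+1} | ...] = (0.469) * (3) + (0.381) * (-6)
                   = -0.8790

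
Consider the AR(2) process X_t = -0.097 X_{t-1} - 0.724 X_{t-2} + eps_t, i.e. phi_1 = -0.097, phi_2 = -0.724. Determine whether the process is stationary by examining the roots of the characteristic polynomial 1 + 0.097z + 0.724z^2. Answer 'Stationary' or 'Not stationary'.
\text{Stationary}

The AR(p) characteristic polynomial is P(z) = 1 + 0.097z + 0.724z^2.
Stationarity requires all roots to lie outside the unit circle, i.e. |z| > 1 for every root.
Set 1 + (0.097) z + (0.724) z^2 = 0, i.e. a z^2 + b z + c = 0 with a = 0.724, b = 0.097, c = 1.
Discriminant D = b^2 - 4ac = (0.097)^2 - 4*(0.724)*1 = 0.009409 - (2.896) = -2.886591.
D < 0, so the roots are the complex-conjugate pair z = (-b +/- i sqrt(-D)) / (2a) = -0.067 +/- 1.1733i.
For a conjugate pair |z|^2 = z * conj(z) = (product of roots) = c/a = 1/(0.724) = 1.381215, so |z| = sqrt(1.381215) = 1.1753 for both roots.
Moduli of all roots: 1.1753, 1.1753.
All moduli strictly greater than 1? Yes.
Verdict: Stationary.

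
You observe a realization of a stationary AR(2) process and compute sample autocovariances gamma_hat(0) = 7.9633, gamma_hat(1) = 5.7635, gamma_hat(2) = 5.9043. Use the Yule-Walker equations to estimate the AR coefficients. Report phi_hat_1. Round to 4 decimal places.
\hat\phi_{1} = 0.3930

The Yule-Walker equations for an AR(p) process read, in matrix form,
  Gamma_p phi = r_p,   with   (Gamma_p)_{ij} = gamma(|i - j|),
                       (r_p)_i = gamma(i),   i,j = 1..p.
Substitute the sample gammas (Toeplitz matrix and right-hand side of size 2):
  Gamma_p = [[7.9633, 5.7635], [5.7635, 7.9633]]
  r_p     = [5.7635, 5.9043]
Written out:
  7.9633 phi_1 + 5.7635 phi_2 = 5.7635
  5.7635 phi_1 + 7.9633 phi_2 = 5.9043
Solve by Cramer's rule:
  det = gamma(0)^2 - gamma(1)^2 = (7.9633)^2 - (5.7635)^2 = 63.41414689 - 33.21793225 = 30.19621464
  phi_hat_1 = [gamma(1) gamma(0) - gamma(1) gamma(2)] / det = [(5.7635)(7.9633) - (5.7635)(5.9043)] / 30.19621464 = 11.8670465 / 30.19621464 = 0.393
  phi_hat_2 = [gamma(0) gamma(2) - gamma(1)^2] / det = [(7.9633)(5.9043) - (5.7635)^2] / 30.19621464 = 13.79977994 / 30.19621464 = 0.457
So phi_hat = [0.3930, 0.4570].
Therefore phi_hat_1 = 0.3930.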